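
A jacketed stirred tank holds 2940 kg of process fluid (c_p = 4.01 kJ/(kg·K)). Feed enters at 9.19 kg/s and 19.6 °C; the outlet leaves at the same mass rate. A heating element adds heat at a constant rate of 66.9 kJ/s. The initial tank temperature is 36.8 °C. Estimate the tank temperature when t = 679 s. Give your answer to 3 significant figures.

M c_p dT/dt = ṁ c_p (T_in − T) + Q̇.
τ = M/ṁ = 319.91 s; T_ss = T_in + Q̇/(ṁ c_p) = 19.6 + 66.9/(9.19·4.01) = 21.415 °C.
Solution: T(t) = T_ss + (T₀ − T_ss) e^(−t/τ).
T(679) = 21.415 + (15.385)·e^(−679/319.91) = 21.415 + (15.385)·0.11974 = 23.257 °C.

23.3 °C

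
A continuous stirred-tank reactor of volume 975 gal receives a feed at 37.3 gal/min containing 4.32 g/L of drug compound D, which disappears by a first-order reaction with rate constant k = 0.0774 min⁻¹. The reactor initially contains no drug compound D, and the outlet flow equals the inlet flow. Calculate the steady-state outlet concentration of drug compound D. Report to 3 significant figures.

Accumulation = in − out − consumed: V dC/dt = Q C_in − Q C − k V C.
At steady state: 0 = Q C_in − (Q + kV) C_ss, so C_ss = Q C_in/(Q + kV).
C_ss = 37.3·4.32/(37.3 + 0.0774·975) = 161.14/112.77 = 1.4290 g/L.

1.43 g/L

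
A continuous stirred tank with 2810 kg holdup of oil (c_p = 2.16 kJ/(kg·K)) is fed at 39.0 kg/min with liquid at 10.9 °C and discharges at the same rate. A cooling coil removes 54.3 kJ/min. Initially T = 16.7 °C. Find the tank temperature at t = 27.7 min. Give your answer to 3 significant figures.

14.6 °C

M c_p dT/dt = ṁ c_p (T_in − T) − Q̇.
Rearrange: dT/dt = (T_ss − T)/τ with τ = M/ṁ = 72.051 min and T_ss = T_in − Q̇/(ṁ c_p) = 10.255 °C.
T approaches T_ss exponentially: T(t) = T_ss + (T₀ − T_ss) e^(−t/τ).
T(27.7) = 10.255 + (6.4446)·e^(−27.7/72.051) = 10.255 + (6.4446)·0.68083 = 14.643 °C.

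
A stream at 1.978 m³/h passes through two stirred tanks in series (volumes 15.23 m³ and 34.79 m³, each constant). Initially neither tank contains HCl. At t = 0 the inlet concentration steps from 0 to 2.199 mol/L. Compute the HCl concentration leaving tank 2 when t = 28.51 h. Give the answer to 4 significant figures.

1.468 mol/L

Time constants: τᵢ = Vᵢ/Q for each well-mixed tank.
τ₁ = 15.23/1.978 = 7.69970 h; τ₂ = 34.79/1.978 = 17.5885 h.
Solving the cascade with C₁(0)=C₂(0)=0 gives C₂(t) = C_in[1 − (τ₁ e^(−t/τ₁) − τ₂ e^(−t/τ₂))/(τ₁ − τ₂)].
At t = 28.51: e^(−t/τ₁) = 0.0246558, e^(−t/τ₂) = 0.197711.
C₂ = 2.199·[1 − (7.69970·0.0246558 − 17.5885·0.197711)/(-9.88878)] = 2.199·0.667543 = 1.46793 mol/L.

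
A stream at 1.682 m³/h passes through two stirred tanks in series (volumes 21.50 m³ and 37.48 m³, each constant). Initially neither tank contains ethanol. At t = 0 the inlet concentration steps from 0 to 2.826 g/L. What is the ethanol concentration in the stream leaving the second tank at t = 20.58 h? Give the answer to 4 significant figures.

0.9540 g/L

Time constants: τᵢ = Vᵢ/Q for each well-mixed tank.
τ₁ = 21.50/1.682 = 12.7824 h; τ₂ = 37.48/1.682 = 22.2830 h.
Solving the cascade with C₁(0)=C₂(0)=0 gives C₂(t) = C_in[1 − (τ₁ e^(−t/τ₁) − τ₂ e^(−t/τ₂))/(τ₁ − τ₂)].
At t = 20.58: e^(−t/τ₁) = 0.199882, e^(−t/τ₂) = 0.397097.
C₂ = 2.826·[1 − (12.7824·0.199882 − 22.2830·0.397097)/(-9.50059)] = 2.826·0.337564 = 0.953955 g/L.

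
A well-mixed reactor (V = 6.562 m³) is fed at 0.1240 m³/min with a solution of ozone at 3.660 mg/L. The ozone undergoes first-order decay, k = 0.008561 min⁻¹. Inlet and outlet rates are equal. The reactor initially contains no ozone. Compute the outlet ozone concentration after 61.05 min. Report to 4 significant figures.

Accumulation = in − out − consumed: V dC/dt = Q C_in − Q C − k V C.
dC/dt = (Q/V) C_in − (Q/V + k) C; effective rate a = Q/V + k = 0.0188967 + 0.008561 = 0.0274577 min⁻¹.
C_ss = Q C_in/(Q + kV) = 2.51885 mg/L; C(t) = C_ss + (C₀ − C_ss) e^(−a t).
C(61.05) = 2.51885 + (-2.51885)·e^(−0.0274577·61.05) = 2.51885 + (-2.51885)·0.187066 = 2.04766 mg/L.

2.048 mg/L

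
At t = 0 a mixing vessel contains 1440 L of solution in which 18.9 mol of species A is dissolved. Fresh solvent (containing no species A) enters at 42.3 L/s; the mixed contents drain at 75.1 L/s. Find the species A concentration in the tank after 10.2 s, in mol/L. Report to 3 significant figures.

Total volume: dV/dt = Q_in − Q_out = -32.800 L/s, so V(t) = 1440 − 32.800 t and V(10.2) = 1105.4 L.
No species A enters, so dm/dt = −Q_out · (m/V).
Separate: dm/m = −Q_out dt/V(t) ⇒ ln(m/m₀) = −(Q_out/(Q_in−Q_out)) ln(V/V₀).
m = m₀ (V₀/V)^(Q_out/(Q_in−Q_out)) = 18.9 × (1440/1105.4)^(-2.2896) = 10.317 mol.
C = m/V = 10.317/1105.4 = 0.0093328 mol/L.

0.00933 mol/L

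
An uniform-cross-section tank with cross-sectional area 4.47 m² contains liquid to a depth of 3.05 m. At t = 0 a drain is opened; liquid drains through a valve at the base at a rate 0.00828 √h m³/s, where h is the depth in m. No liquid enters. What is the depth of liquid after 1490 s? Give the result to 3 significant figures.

Volume balance on the tank: A dh/dt = −0.00828 √h.
Separate and integrate: 2(√h − √h₀) = −(0.00828/A) t.
√h = √3.05 − 0.00828·1490/(2·4.47) = 1.7464 − 1.3800 = 0.36642.
h = 0.36642² = 0.13427 m.

0.134 m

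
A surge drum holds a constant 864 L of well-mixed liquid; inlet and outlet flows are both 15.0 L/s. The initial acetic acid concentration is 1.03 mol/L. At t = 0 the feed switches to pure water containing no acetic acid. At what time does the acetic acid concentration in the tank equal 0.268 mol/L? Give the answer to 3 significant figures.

77.5 s

Unsteady species balance (constant V, well mixed): V dC/dt = Q(C_in − C), so τ = V/Q = 57.600 s.
C(t) = C_in + (C₀ − C_in) e^(−t/τ). Set C = 0.268 and solve for t:
e^(−t/τ) = (C − C_in)/(C₀ − C_in) = (0.268 − 0)/(1.03 − 0) = 0.26019
t = −τ ln(…) = 57.600 × 1.3463 = 77.548 s.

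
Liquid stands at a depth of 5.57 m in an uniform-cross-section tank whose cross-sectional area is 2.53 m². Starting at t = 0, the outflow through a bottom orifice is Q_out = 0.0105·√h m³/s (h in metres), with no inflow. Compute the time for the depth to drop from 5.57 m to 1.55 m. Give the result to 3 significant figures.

With no inflow, A dh/dt = −0.0105 √h.
Separate and integrate: 2(√h − √h₀) = −(0.0105/A) t.
t = 2A(√h₀ − √h)/0.0105 = 2·2.53·(√5.57 − √1.55)/0.0105
  = 5.0600 × (2.3601 − 1.2450) / 0.0105 = 537.37 s.

537 s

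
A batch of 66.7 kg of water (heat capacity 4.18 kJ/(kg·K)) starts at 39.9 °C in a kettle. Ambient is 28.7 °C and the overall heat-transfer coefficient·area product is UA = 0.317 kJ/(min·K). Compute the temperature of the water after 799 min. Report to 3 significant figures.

Lumped-capacitance energy balance: M c_p dT/dt = UA(T_amb − T).
dT/dt = (T_ss − T)/τ with T_ss = T_amb = 28.700 °C, τ = M c_p/UA = 66.7·4.18/0.317 = 879.51 min.
This is linear first-order; T(t) = T_ss + (T₀ − T_ss) e^(−t/τ).
T(799) = 28.700 + (11.200)·0.40315 = 33.215 °C.

33.2 °C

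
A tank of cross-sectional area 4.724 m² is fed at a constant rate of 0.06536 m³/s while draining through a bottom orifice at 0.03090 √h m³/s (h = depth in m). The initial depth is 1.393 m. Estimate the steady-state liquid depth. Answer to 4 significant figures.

4.474 m

Level balance: A dh/dt = 0.06536 − 0.03090 √h. Setting dh/dt = 0:
Q_in = 0.03090 √h_ss ⇒ √h_ss = 0.06536/0.03090 = 2.11521.
h_ss = 2.11521² = 4.47411 m. (Since h₀ = 1.393 m < h_ss, the level will rise toward this value.)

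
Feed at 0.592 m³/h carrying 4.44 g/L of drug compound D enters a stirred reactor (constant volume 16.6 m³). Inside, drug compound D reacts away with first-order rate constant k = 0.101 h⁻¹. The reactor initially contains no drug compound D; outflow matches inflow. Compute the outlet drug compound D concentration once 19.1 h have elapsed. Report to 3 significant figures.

1.07 g/L

Species balance: V dC/dt = Q C_in − Q C − k V C.
dC/dt = (Q/V) C_in − (Q/V + k) C; effective rate a = Q/V + k = 0.035663 + 0.101 = 0.13666 h⁻¹.
C_ss = Q C_in/(Q + kV) = 1.1586 g/L; C(t) = C_ss + (C₀ − C_ss) e^(−a t).
C(19.1) = 1.1586 + (-1.1586)·e^(−0.13666·19.1) = 1.1586 + (-1.1586)·0.073516 = 1.0735 g/L.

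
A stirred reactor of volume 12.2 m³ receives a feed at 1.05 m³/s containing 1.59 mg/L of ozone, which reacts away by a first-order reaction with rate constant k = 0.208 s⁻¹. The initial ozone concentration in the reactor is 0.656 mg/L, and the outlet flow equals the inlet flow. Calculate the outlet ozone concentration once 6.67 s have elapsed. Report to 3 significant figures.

0.492 mg/L

Species balance: V dC/dt = Q C_in − Q C − k V C.
This is linear with rate a = Q/V + k = 0.29407 s⁻¹.
C_ss = Q C_in/(Q + kV) = 0.46535 mg/L; C(t) = C_ss + (C₀ − C_ss) e^(−a t).
C(6.67) = 0.46535 + (0.19065)·e^(−0.29407·6.67) = 0.46535 + (0.19065)·0.14066 = 0.49217 mg/L.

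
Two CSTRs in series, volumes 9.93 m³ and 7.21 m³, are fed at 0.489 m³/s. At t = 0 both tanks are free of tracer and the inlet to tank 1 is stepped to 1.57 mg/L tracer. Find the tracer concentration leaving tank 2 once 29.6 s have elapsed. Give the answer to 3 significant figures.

Time constants: τᵢ = Vᵢ/Q for each well-mixed tank.
τ₁ = 9.93/0.489 = 20.307 s; τ₂ = 7.21/0.489 = 14.744 s.
Solving the cascade with C₁(0)=C₂(0)=0 gives C₂(t) = C_in[1 − (τ₁ e^(−t/τ₁) − τ₂ e^(−t/τ₂))/(τ₁ − τ₂)].
At t = 29.6: e^(−t/τ₁) = 0.23278, e^(−t/τ₂) = 0.13432.
C₂ = 1.57·[1 − (20.307·0.23278 − 14.744·0.13432)/(5.5624)] = 1.57·0.50621 = 0.79475 mg/L.

0.795 mg/L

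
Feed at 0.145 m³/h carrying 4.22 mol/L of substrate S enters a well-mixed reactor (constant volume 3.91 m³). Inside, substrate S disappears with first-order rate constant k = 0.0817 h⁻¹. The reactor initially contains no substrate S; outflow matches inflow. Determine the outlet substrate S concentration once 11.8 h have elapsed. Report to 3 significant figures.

0.993 mol/L

Accumulation = in − out − consumed: V dC/dt = Q C_in − Q C − k V C.
dC/dt = (Q/V) C_in − (Q/V + k) C; effective rate a = Q/V + k = 0.037084 + 0.0817 = 0.11878 h⁻¹.
C_ss = Q C_in/(Q + kV) = 1.3175 mol/L; C(t) = C_ss + (C₀ − C_ss) e^(−a t).
C(11.8) = 1.3175 + (-1.3175)·e^(−0.11878·11.8) = 1.3175 + (-1.3175)·0.24619 = 0.99313 mol/L.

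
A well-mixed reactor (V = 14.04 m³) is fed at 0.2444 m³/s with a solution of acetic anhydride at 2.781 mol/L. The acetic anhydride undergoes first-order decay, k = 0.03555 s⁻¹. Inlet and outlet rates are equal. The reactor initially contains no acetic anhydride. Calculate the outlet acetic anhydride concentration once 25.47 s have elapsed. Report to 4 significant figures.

0.6769 mol/L

Species balance: V dC/dt = Q C_in − Q C − k V C.
This is linear with rate a = Q/V + k = 0.0529574 s⁻¹.
C_ss = Q C_in/(Q + kV) = 0.914131 mol/L; C(t) = C_ss + (C₀ − C_ss) e^(−a t).
C(25.47) = 0.914131 + (-0.914131)·e^(−0.0529574·25.47) = 0.914131 + (-0.914131)·0.259545 = 0.676873 mol/L.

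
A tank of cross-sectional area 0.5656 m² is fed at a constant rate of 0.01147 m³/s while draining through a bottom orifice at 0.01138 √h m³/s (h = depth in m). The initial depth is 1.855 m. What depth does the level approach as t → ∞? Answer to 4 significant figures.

1.016 m

Level balance: A dh/dt = 0.01147 − 0.01138 √h. Setting dh/dt = 0:
Q_in = 0.01138 √h_ss ⇒ √h_ss = 0.01147/0.01138 = 1.00791.
h_ss = 1.00791² = 1.01588 m. (Since h₀ = 1.855 m > h_ss, the level will fall toward this value.)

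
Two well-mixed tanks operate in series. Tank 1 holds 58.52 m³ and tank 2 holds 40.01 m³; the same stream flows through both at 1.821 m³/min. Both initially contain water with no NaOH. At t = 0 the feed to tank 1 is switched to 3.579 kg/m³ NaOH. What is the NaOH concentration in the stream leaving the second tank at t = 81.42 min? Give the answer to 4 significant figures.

2.871 kg/m³

Each tank obeys Vᵢ dCᵢ/dt = Q(Cᵢ₋₁ − Cᵢ), so τᵢ = Vᵢ/Q.
τ₁ = 58.52/1.821 = 32.1362 min; τ₂ = 40.01/1.821 = 21.9714 min.
Solving the cascade with C₁(0)=C₂(0)=0 gives C₂(t) = C_in[1 − (τ₁ e^(−t/τ₁) − τ₂ e^(−t/τ₂))/(τ₁ − τ₂)].
At t = 81.42: e^(−t/τ₁) = 0.0793734, e^(−t/τ₂) = 0.0245825.
C₂ = 3.579·[1 − (32.1362·0.0793734 − 21.9714·0.0245825)/(10.1647)] = 3.579·0.802194 = 2.87105 kg/m³.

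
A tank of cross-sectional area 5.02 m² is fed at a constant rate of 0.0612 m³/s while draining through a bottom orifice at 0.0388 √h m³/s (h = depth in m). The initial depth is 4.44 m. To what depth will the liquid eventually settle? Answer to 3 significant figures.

Level balance: A dh/dt = 0.0612 − 0.0388 √h. Setting dh/dt = 0:
Q_in = 0.0388 √h_ss ⇒ √h_ss = 0.0612/0.0388 = 1.5773.
h_ss = 1.5773² = 2.4879 m. (Since h₀ = 4.44 m > h_ss, the level will fall toward this value.)

2.49 m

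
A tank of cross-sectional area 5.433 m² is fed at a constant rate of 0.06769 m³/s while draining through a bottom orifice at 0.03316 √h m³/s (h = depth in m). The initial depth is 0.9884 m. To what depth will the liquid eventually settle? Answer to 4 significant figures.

Mass balance (ρ constant): A dh/dt = Q_in − 0.03316 √h. At steady state dh/dt = 0:
Q_in = 0.03316 √h_ss ⇒ √h_ss = 0.06769/0.03316 = 2.04131.
h_ss = 2.04131² = 4.16697 m. (Since h₀ = 0.9884 m < h_ss, the level will rise toward this value.)

4.167 m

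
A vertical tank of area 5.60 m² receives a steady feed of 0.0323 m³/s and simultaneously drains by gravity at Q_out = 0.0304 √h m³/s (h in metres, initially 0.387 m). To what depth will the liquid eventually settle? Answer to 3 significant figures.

A dh/dt = Q_in − 0.0304 √h. Steady state requires inflow = outflow:
Q_in = 0.0304 √h_ss ⇒ √h_ss = 0.0323/0.0304 = 1.0625.
h_ss = 1.0625² = 1.1289 m. (Since h₀ = 0.387 m < h_ss, the level will rise toward this value.)

1.13 m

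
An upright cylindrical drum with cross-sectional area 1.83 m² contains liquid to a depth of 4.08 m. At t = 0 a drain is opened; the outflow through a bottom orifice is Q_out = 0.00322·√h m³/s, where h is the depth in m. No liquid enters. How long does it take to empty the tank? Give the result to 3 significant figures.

2300 s

A dh/dt = −Q_out = −0.00322 √h.
∫ h^(−1/2) dh = −(0.00322/A) ∫ dt, giving 2√h = 2√h₀ − (0.00322/A) t.
Set h = 0: 2√h₀ = (0.00322/A) t_empty ⇒ t_empty = 2A√h₀/0.00322.
t_empty = 2·1.83·√4.08/0.00322 = 3.6600·2.0199/0.00322 = 2295.9 s.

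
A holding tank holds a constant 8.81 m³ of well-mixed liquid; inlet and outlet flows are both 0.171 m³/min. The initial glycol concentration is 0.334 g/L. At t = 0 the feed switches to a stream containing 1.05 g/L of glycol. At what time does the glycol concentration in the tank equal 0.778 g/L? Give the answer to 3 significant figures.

Unsteady species balance (constant V, well mixed): V dC/dt = Q(C_in − C), so τ = V/Q = 51.520 min.
C(t) = C_in + (C₀ − C_in) e^(−t/τ). Set C = 0.778 and solve for t:
e^(−t/τ) = (C − C_in)/(C₀ − C_in) = (0.778 − 1.05)/(0.334 − 1.05) = 0.37989
t = −τ ln(…) = 51.520 × 0.96788 = 49.866 min.

49.9 min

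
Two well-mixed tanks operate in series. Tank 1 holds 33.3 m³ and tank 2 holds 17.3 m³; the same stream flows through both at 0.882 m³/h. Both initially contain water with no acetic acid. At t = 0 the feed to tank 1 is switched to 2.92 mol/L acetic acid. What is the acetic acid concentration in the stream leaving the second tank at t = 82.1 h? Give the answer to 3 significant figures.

Each tank obeys Vᵢ dCᵢ/dt = Q(Cᵢ₋₁ − Cᵢ), so τᵢ = Vᵢ/Q.
τ₁ = 33.3/0.882 = 37.755 h; τ₂ = 17.3/0.882 = 19.615 h.
Tank 1: C₁ = C_in(1 − e^(−t/τ₁)). Tank 2 (τ₁ ≠ τ₂): C₂ = C_in[1 − (τ₁ e^(−t/τ₁) − τ₂ e^(−t/τ₂))/(τ₁ − τ₂)].
At t = 82.1: e^(−t/τ₁) = 0.11366, e^(−t/τ₂) = 0.015212.
C₂ = 2.92·[1 − (37.755·0.11366 − 19.615·0.015212)/(18.141)] = 2.92·0.77989 = 2.2773 mol/L.

2.28 mol/L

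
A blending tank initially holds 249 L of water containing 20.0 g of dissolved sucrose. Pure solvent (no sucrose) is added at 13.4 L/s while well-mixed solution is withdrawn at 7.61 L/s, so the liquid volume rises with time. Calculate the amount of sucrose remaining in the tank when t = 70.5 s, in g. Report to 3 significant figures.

5.59 g

Total volume: dV/dt = Q_in − Q_out = 5.7900 L/s, so V(t) = 249 + 5.7900 t and V(70.5) = 657.19 L.
No sucrose enters, so dm/dt = −Q_out · (m/V).
dm/m = −Q_out dt/(V₀ + 5.7900 t); integrating gives ln(m/m₀) = −(Q_out/(Q_in−Q_out)) ln(V/V₀).
m = m₀ (V₀/V)^(Q_out/(Q_in−Q_out)) = 20.0 × (249/657.19)^(1.3143) = 5.5853 g.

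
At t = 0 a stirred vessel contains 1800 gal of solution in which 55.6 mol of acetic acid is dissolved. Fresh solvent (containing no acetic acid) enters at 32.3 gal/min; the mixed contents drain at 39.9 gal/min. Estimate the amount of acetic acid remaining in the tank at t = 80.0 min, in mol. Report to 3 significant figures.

6.39 mol

Let m(t) be the amount of acetic acid. Volume: V(t) = V₀ + (Q_in − Q_out) t = 1800 − 7.6000 t; V(80.0) = 1192.0 gal.
No acetic acid enters, so dm/dt = −Q_out · (m/V).
Separate: dm/m = −Q_out dt/V(t) ⇒ ln(m/m₀) = −(Q_out/(Q_in−Q_out)) ln(V/V₀).
m = m₀ (V₀/V)^(Q_out/(Q_in−Q_out)) = 55.6 × (1800/1192.0)^(-5.2500) = 6.3877 mol.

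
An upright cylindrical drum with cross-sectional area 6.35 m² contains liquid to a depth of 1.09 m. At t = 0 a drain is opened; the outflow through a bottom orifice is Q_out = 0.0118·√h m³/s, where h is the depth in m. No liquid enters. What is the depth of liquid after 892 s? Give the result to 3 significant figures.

A dh/dt = −Q_out = −0.0118 √h.
This is separable: 2 d(√h)/dt = −0.0118/A, so √h = √h₀ − (0.0118/(2A)) t.
√h = √1.09 − 0.0118·892/(2·6.35) = 1.0440 − 0.82879 = 0.21524.
h = 0.21524² = 0.046330 m.

0.0463 m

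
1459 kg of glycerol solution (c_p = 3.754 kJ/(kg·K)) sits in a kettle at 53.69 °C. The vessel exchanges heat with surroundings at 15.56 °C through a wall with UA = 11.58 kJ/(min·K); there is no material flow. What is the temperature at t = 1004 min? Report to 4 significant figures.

20.12 °C

M c_p dT/dt = −UA(T − T_amb).
dT/dt = (T_ss − T)/τ with T_ss = T_amb = 15.5600 °C, τ = M c_p/UA = 1459·3.754/11.58 = 472.978 min.
Solution: T(t) = T_ss + (T₀ − T_ss) e^(−t/τ).
T(1004) = 15.5600 + (38.1300)·0.119706 = 20.1244 °C.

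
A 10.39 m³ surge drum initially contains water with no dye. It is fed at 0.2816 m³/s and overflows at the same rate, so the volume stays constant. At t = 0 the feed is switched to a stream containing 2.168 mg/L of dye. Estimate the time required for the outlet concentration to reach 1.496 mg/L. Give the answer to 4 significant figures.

Mass balance on the solute (V constant): V dC/dt = Q(C_in − C), so τ = V/Q = 36.8963 s.
C(t) = C_in + (C₀ − C_in) e^(−t/τ). Set C = 1.496 and solve for t:
e^(−t/τ) = (C − C_in)/(C₀ − C_in) = (1.496 − 2.168)/(0 − 2.168) = 0.309963
t = −τ ln(…) = 36.8963 × 1.17130 = 43.2167 s.

43.22 s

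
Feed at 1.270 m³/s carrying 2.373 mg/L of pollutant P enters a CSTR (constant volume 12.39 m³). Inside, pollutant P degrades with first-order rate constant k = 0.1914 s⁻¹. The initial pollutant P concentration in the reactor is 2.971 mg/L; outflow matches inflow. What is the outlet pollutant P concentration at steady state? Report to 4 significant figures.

0.8276 mg/L

Species balance: V dC/dt = Q C_in − Q C − k V C.
Steady state (dC/dt = 0): C_ss = Q C_in/(Q + kV) = C_in/(1 + kV/Q).
C_ss = 1.270·2.373/(1.270 + 0.1914·12.39) = 3.01371/3.64145 = 0.827614 mg/L.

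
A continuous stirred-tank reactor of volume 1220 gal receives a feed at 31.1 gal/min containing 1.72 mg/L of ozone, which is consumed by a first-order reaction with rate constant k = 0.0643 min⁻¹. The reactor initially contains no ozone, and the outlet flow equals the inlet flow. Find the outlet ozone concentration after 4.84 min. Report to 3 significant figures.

Accumulation = in − out − consumed: V dC/dt = Q C_in − Q C − k V C.
This is linear with rate a = Q/V + k = 0.089792 min⁻¹.
C_ss = Q C_in/(Q + kV) = 0.48831 mg/L; C(t) = C_ss + (C₀ − C_ss) e^(−a t).
C(4.84) = 0.48831 + (-0.48831)·e^(−0.089792·4.84) = 0.48831 + (-0.48831)·0.64753 = 0.17211 mg/L.

0.172 mg/L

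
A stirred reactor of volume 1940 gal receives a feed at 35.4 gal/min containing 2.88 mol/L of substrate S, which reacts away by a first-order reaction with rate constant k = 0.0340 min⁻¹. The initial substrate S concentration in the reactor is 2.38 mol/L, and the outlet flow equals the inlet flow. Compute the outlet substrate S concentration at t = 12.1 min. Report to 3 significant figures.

1.74 mol/L

V dC/dt = Q(C_in − C) − k V C.
This is linear with rate a = Q/V + k = 0.052247 min⁻¹.
C_ss = Q C_in/(Q + kV) = 1.0058 mol/L; C(t) = C_ss + (C₀ − C_ss) e^(−a t).
C(12.1) = 1.0058 + (1.3742)·e^(−0.052247·12.1) = 1.0058 + (1.3742)·0.53142 = 1.7361 mol/L.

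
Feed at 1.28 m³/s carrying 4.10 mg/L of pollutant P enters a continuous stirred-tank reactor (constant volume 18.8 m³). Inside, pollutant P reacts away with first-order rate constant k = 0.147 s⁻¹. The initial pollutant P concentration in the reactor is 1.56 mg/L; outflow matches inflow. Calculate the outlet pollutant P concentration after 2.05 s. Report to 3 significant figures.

Species balance: V dC/dt = Q C_in − Q C − k V C.
dC/dt = (Q/V) C_in − (Q/V + k) C; effective rate a = Q/V + k = 0.068085 + 0.147 = 0.21509 s⁻¹.
C_ss = Q C_in/(Q + kV) = 1.2979 mg/L; C(t) = C_ss + (C₀ − C_ss) e^(−a t).
C(2.05) = 1.2979 + (0.26215)·e^(−0.21509·2.05) = 1.2979 + (0.26215)·0.64344 = 1.4665 mg/L.

1.47 mg/L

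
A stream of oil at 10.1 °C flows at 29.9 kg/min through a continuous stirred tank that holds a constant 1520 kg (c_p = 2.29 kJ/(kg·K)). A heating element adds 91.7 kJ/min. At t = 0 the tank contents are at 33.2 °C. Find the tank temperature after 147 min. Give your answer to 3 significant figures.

12.6 °C

M c_p dT/dt = ṁ c_p (T_in − T) + Q̇.
Rearrange: dT/dt = (T_ss − T)/τ with τ = M/ṁ = 50.836 min and T_ss = T_in + Q̇/(ṁ c_p) = 11.439 °C.
This is linear first-order; T(t) = T_ss + (T₀ − T_ss) e^(−t/τ).
T(147) = 11.439 + (21.761)·e^(−147/50.836) = 11.439 + (21.761)·0.055485 = 12.647 °C.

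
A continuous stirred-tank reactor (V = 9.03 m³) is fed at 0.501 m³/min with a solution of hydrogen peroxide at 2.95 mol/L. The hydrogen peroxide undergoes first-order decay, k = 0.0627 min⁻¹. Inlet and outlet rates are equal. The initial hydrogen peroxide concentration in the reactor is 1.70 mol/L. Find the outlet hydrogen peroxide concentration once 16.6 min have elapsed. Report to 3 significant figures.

1.43 mol/L

Accumulation = in − out − consumed: V dC/dt = Q C_in − Q C − k V C.
This is linear with rate a = Q/V + k = 0.11818 min⁻¹.
C_ss = Q C_in/(Q + kV) = 1.3849 mol/L; C(t) = C_ss + (C₀ − C_ss) e^(−a t).
C(16.6) = 1.3849 + (0.31509)·e^(−0.11818·16.6) = 1.3849 + (0.31509)·0.14060 = 1.4292 mol/L.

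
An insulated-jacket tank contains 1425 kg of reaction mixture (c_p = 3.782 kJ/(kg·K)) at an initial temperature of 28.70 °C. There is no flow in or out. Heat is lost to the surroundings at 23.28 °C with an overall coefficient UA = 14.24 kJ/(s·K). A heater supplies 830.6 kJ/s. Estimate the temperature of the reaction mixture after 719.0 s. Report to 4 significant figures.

73.69 °C

Lumped-capacitance energy balance: M c_p dT/dt = UA(T_amb − T) + Q̇.
dT/dt = (T_ss − T)/τ with T_ss = T_amb + Q̇/UA = 23.28 + 830.6/14.24 = 81.6087 °C, τ = M c_p/UA = 1425·3.782/14.24 = 378.466 s.
T approaches T_ss exponentially: T(t) = T_ss + (T₀ − T_ss) e^(−t/τ).
T(719.0) = 81.6087 + (-52.9087)·0.149602 = 73.6934 °C.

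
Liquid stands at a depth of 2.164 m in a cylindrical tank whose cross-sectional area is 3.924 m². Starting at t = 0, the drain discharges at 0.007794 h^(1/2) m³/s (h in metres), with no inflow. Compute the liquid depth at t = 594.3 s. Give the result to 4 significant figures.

With no inflow, A dh/dt = −0.007794 √h.
∫ h^(−1/2) dh = −(0.007794/A) ∫ dt, giving 2√h = 2√h₀ − (0.007794/A) t.
√h = √2.164 − 0.007794·594.3/(2·3.924) = 1.47105 − 0.590211 = 0.880843.
h = 0.880843² = 0.775885 m.

0.7759 m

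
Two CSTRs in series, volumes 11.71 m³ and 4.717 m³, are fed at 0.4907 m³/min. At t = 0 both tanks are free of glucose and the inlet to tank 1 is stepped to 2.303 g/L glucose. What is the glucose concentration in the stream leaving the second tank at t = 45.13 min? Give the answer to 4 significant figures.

1.735 g/L

Each tank obeys Vᵢ dCᵢ/dt = Q(Cᵢ₋₁ − Cᵢ), so τᵢ = Vᵢ/Q.
τ₁ = 11.71/0.4907 = 23.8639 min; τ₂ = 4.717/0.4907 = 9.61280 min.
Tank 1: C₁ = C_in(1 − e^(−t/τ₁)). Tank 2 (τ₁ ≠ τ₂): C₂ = C_in[1 − (τ₁ e^(−t/τ₁) − τ₂ e^(−t/τ₂))/(τ₁ − τ₂)].
At t = 45.13: e^(−t/τ₁) = 0.150899, e^(−t/τ₂) = 0.00914285.
C₂ = 2.303·[1 − (23.8639·0.150899 − 9.61280·0.00914285)/(14.2511)] = 2.303·0.753482 = 1.73527 g/L.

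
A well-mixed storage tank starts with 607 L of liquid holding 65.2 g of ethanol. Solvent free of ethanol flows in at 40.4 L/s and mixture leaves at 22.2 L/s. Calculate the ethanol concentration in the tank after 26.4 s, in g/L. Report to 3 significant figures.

0.0294 g/L

Total volume: dV/dt = Q_in − Q_out = 18.200 L/s, so V(t) = 607 + 18.200 t and V(26.4) = 1087.5 L.
No ethanol enters, so dm/dt = −Q_out · (m/V).
dm/m = −Q_out dt/(V₀ + 18.200 t); integrating gives ln(m/m₀) = −(Q_out/(Q_in−Q_out)) ln(V/V₀).
m = m₀ (V₀/V)^(Q_out/(Q_in−Q_out)) = 65.2 × (607/1087.5)^(1.2198) = 32.015 g.
C = m/V = 32.015/1087.5 = 0.029440 g/L.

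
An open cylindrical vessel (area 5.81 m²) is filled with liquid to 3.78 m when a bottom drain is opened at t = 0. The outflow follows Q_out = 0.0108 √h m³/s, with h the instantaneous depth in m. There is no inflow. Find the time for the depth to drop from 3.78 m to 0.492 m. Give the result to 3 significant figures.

1340 s

With no inflow, A dh/dt = −0.0108 √h.
∫ h^(−1/2) dh = −(0.0108/A) ∫ dt, giving 2√h = 2√h₀ − (0.0108/A) t.
t = 2A(√h₀ − √h)/0.0108 = 2·5.81·(√3.78 − √0.492)/0.0108
  = 11.620 × (1.9442 − 0.70143) / 0.0108 = 1337.2 s.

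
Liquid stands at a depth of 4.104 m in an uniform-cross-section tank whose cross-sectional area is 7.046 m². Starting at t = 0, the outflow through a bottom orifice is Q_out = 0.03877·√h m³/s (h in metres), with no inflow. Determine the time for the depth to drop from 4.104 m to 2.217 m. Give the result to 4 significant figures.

195.1 s

Volume balance on the tank: A dh/dt = −0.03877 √h.
∫ h^(−1/2) dh = −(0.03877/A) ∫ dt, giving 2√h = 2√h₀ − (0.03877/A) t.
t = 2A(√h₀ − √h)/0.03877 = 2·7.046·(√4.104 − √2.217)/0.03877
  = 14.0920 × (2.02583 − 1.48896) / 0.03877 = 195.141 s.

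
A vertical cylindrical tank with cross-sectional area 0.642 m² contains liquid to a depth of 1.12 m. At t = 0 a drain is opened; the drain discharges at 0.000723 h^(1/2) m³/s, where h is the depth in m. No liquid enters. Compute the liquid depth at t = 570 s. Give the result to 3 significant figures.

A dh/dt = −Q_out = −0.000723 √h.
∫ h^(−1/2) dh = −(0.000723/A) ∫ dt, giving 2√h = 2√h₀ − (0.000723/A) t.
√h = √1.12 − 0.000723·570/(2·0.642) = 1.0583 − 0.32096 = 0.73734.
h = 0.73734² = 0.54367 m.

0.544 m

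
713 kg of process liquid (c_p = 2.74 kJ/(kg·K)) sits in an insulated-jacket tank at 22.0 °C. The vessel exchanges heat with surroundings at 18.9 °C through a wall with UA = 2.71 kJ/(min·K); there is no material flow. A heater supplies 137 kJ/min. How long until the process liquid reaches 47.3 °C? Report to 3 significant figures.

549 min

M c_p dT/dt = −UA(T − T_amb) + Q̇.
τ = M c_p/UA = 720.89 min; T_ss = T_amb + Q̇/UA = 18.9 + 137/2.71 = 69.454 °C.
T(t) = T_ss + (T₀ − T_ss)e^(−t/τ); set T = 47.3:
t = −τ ln[(T − T_ss)/(T₀ − T_ss)] = −720.89 · ln(0.46685) = 549.14 min.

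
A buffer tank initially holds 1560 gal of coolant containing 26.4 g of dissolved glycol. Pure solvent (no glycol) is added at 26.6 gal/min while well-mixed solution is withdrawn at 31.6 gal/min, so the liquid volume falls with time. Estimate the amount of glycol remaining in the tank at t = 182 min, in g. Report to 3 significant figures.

Total volume: dV/dt = Q_in − Q_out = -5.0000 gal/min, so V(t) = 1560 − 5.0000 t and V(182) = 650.00 gal.
Species balance (pure solvent in): dm/dt = −Q_out · m/V(t).
dm/m = −Q_out dt/(V₀ − 5.0000 t); integrating gives ln(m/m₀) = −(Q_out/(Q_in−Q_out)) ln(V/V₀).
m = m₀ (V₀/V)^(Q_out/(Q_in−Q_out)) = 26.4 × (1560/650.00)^(-6.3200) = 0.10439 g.

0.104 g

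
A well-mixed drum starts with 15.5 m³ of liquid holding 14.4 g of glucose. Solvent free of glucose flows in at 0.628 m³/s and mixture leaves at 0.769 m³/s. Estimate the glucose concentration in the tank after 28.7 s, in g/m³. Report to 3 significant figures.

0.241 g/m³

Let m(t) be the amount of glucose. Volume: V(t) = V₀ + (Q_in − Q_out) t = 15.5 − 0.14100 t; V(28.7) = 11.453 m³.
Species balance (pure solvent in): dm/dt = −Q_out · m/V(t).
dm/m = −Q_out dt/(V₀ − 0.14100 t); integrating gives ln(m/m₀) = −(Q_out/(Q_in−Q_out)) ln(V/V₀).
m = m₀ (V₀/V)^(Q_out/(Q_in−Q_out)) = 14.4 × (15.5/11.453)^(-5.4539) = 2.7651 g.
C = m/V = 2.7651/11.453 = 0.24143 g/m³.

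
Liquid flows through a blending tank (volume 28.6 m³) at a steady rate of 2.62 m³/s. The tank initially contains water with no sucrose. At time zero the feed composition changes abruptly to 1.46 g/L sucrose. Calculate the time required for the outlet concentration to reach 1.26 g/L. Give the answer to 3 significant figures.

21.7 s

Species balance: V dC/dt = Q(C_in − C) ⇒ τ = V/Q = 10.916 s.
C(t) = C_in + (C₀ − C_in) e^(−t/τ). Set C = 1.26 and solve for t:
e^(−t/τ) = (C − C_in)/(C₀ − C_in) = (1.26 − 1.46)/(0 − 1.46) = 0.13699
t = −τ ln(…) = 10.916 × 1.9879 = 21.700 s.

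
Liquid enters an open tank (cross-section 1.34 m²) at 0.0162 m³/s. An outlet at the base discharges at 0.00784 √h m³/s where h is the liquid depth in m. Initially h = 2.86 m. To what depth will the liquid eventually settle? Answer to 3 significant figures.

Level balance: A dh/dt = 0.0162 − 0.00784 √h. Setting dh/dt = 0:
Q_in = 0.00784 √h_ss ⇒ √h_ss = 0.0162/0.00784 = 2.0663.
h_ss = 2.0663² = 4.2697 m. (Since h₀ = 2.86 m < h_ss, the level will rise toward this value.)

4.27 m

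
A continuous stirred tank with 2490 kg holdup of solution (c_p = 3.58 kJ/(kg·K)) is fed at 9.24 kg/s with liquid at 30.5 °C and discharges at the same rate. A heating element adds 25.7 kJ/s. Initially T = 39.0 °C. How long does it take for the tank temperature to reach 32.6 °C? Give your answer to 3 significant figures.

475 s

First-law balance (no shaft work): M c_p dT/dt = ṁ c_p (T_in − T) + 25.7.
τ = M/ṁ = 269.48 s; T_ss = T_in + Q̇/(ṁ c_p) = 31.277 °C.
T(t) = T_ss + (T₀ − T_ss) e^(−t/τ). Set T = 32.6:
e^(−t/τ) = (32.6 − 31.277)/(39.0 − 31.277) = 0.17131
t = −269.48 · ln(0.17131) = 475.43 s.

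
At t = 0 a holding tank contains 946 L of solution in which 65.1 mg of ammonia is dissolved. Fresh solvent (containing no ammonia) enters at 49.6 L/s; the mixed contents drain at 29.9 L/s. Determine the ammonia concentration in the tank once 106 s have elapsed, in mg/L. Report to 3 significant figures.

0.00366 mg/L

Total volume: dV/dt = Q_in − Q_out = 19.700 L/s, so V(t) = 946 + 19.700 t and V(106) = 3034.2 L.
Solute balance: dm/dt = 0 − Q_out C = −Q_out m/V(t).
dm/m = −Q_out dt/(V₀ + 19.700 t); integrating gives ln(m/m₀) = −(Q_out/(Q_in−Q_out)) ln(V/V₀).
m = m₀ (V₀/V)^(Q_out/(Q_in−Q_out)) = 65.1 × (946/3034.2)^(1.5178) = 11.101 mg.
C = m/V = 11.101/3034.2 = 0.0036586 mg/L.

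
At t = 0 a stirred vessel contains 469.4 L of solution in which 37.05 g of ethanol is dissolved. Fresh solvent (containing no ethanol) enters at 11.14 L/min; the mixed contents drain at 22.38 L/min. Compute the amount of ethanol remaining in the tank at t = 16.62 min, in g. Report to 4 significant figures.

Total volume: dV/dt = Q_in − Q_out = -11.2400 L/min, so V(t) = 469.4 − 11.2400 t and V(16.62) = 282.591 L.
No ethanol enters, so dm/dt = −Q_out · (m/V).
Separate: dm/m = −Q_out dt/V(t) ⇒ ln(m/m₀) = −(Q_out/(Q_in−Q_out)) ln(V/V₀).
m = m₀ (V₀/V)^(Q_out/(Q_in−Q_out)) = 37.05 × (469.4/282.591)^(-1.99110) = 13.4890 g.

13.49 g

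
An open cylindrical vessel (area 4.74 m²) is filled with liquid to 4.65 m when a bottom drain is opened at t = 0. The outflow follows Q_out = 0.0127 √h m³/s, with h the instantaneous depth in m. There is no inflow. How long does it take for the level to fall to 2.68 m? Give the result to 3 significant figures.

388 s

With no inflow, A dh/dt = −0.0127 √h.
Separate and integrate: 2(√h − √h₀) = −(0.0127/A) t.
t = 2A(√h₀ − √h)/0.0127 = 2·4.74·(√4.65 − √2.68)/0.0127
  = 9.4800 × (2.1564 − 1.6371) / 0.0127 = 387.65 s.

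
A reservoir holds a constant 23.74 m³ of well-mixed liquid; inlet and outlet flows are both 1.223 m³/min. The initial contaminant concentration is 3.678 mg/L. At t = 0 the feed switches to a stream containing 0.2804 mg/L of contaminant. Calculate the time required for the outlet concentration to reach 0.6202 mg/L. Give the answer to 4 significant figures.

44.69 min

Unsteady species balance (constant V, well mixed): V dC/dt = Q(C_in − C), so τ = V/Q = 19.4113 min.
C(t) = C_in + (C₀ − C_in) e^(−t/τ). Set C = 0.6202 and solve for t:
e^(−t/τ) = (C − C_in)/(C₀ − C_in) = (0.6202 − 0.2804)/(3.678 − 0.2804) = 0.100012
t = −τ ln(…) = 19.4113 × 2.30247 = 44.6938 min.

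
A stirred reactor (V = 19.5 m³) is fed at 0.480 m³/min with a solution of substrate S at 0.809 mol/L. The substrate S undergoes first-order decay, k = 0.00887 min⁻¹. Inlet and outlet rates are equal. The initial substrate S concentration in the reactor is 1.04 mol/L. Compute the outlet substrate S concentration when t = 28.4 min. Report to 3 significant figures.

Species balance: V dC/dt = Q C_in − Q C − k V C.
This is linear with rate a = Q/V + k = 0.033485 min⁻¹.
C_ss = Q C_in/(Q + kV) = 0.59470 mol/L; C(t) = C_ss + (C₀ − C_ss) e^(−a t).
C(28.4) = 0.59470 + (0.44530)·e^(−0.033485·28.4) = 0.59470 + (0.44530)·0.38636 = 0.76675 mol/L.

0.767 mol/L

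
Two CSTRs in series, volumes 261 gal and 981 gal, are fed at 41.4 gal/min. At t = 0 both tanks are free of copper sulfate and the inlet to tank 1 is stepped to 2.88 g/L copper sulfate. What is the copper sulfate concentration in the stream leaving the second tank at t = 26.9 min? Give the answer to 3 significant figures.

1.63 g/L

Time constants: τᵢ = Vᵢ/Q for each well-mixed tank.
τ₁ = 261/41.4 = 6.3043 min; τ₂ = 981/41.4 = 23.696 min.
Tank 1: C₁ = C_in(1 − e^(−t/τ₁)). Tank 2 (τ₁ ≠ τ₂): C₂ = C_in[1 − (τ₁ e^(−t/τ₁) − τ₂ e^(−t/τ₂))/(τ₁ − τ₂)].
At t = 26.9: e^(−t/τ₁) = 0.014025, e^(−t/τ₂) = 0.32135.
C₂ = 2.88·[1 − (6.3043·0.014025 − 23.696·0.32135)/(-17.391)] = 2.88·0.56725 = 1.6337 g/L.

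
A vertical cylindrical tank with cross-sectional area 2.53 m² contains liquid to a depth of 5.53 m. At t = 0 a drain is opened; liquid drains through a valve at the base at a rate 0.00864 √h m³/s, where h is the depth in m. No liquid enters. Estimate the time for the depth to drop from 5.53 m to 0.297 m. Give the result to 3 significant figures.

A dh/dt = −Q_out = −0.00864 √h.
This is separable: 2 d(√h)/dt = −0.00864/A, so √h = √h₀ − (0.00864/(2A)) t.
t = 2A(√h₀ − √h)/0.00864 = 2·2.53·(√5.53 − √0.297)/0.00864
  = 5.0600 × (2.3516 − 0.54498) / 0.00864 = 1058.0 s.

1060 s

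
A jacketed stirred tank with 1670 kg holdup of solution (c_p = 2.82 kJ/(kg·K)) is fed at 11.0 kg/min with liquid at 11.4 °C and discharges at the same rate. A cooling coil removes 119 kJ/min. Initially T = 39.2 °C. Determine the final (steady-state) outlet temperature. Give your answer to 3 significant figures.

M c_p dT/dt = ṁ c_p (T_in − T) − Q̇.
At steady state dT/dt = 0 ⇒ T_ss = T_in − Q̇/(ṁ c_p) = 11.4 − 119/(11.0·2.82) = 7.5638 °C.

7.56 °C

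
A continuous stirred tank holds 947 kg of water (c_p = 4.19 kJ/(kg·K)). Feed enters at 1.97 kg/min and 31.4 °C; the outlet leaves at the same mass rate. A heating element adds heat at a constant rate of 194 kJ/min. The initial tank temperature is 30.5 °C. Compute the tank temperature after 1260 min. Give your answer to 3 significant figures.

53.1 °C

M c_p dT/dt = ṁ c_p (T_in − T) + Q̇.
τ = M/ṁ = 480.71 min; T_ss = T_in + Q̇/(ṁ c_p) = 31.4 + 194/(1.97·4.19) = 54.903 °C.
T approaches T_ss exponentially: T(t) = T_ss + (T₀ − T_ss) e^(−t/τ).
T(1260) = 54.903 + (-24.403)·e^(−1260/480.71) = 54.903 + (-24.403)·0.072721 = 53.128 °C.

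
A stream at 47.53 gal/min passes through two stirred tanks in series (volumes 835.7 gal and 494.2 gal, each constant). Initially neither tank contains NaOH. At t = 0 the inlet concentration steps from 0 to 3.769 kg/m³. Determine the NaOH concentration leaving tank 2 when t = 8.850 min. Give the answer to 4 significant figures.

0.5220 kg/m³

Time constants: τᵢ = Vᵢ/Q for each well-mixed tank.
τ₁ = 835.7/47.53 = 17.5826 min; τ₂ = 494.2/47.53 = 10.3976 min.
Solving the cascade with C₁(0)=C₂(0)=0 gives C₂(t) = C_in[1 − (τ₁ e^(−t/τ₁) − τ₂ e^(−t/τ₂))/(τ₁ − τ₂)].
At t = 8.850: e^(−t/τ₁) = 0.604509, e^(−t/τ₂) = 0.426922.
C₂ = 3.769·[1 − (17.5826·0.604509 − 10.3976·0.426922)/(7.18494)] = 3.769·0.138497 = 0.521996 kg/m³.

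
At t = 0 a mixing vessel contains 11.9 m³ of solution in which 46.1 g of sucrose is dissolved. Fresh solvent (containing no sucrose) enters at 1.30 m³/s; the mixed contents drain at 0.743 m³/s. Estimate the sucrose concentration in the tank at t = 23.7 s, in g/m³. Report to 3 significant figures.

0.679 g/m³

Let m(t) be the amount of sucrose. Volume: V(t) = V₀ + (Q_in − Q_out) t = 11.9 + 0.55700 t; V(23.7) = 25.101 m³.
Species balance (pure solvent in): dm/dt = −Q_out · m/V(t).
dm/m = −Q_out dt/(V₀ + 0.55700 t); integrating gives ln(m/m₀) = −(Q_out/(Q_in−Q_out)) ln(V/V₀).
m = m₀ (V₀/V)^(Q_out/(Q_in−Q_out)) = 46.1 × (11.9/25.101)^(1.3339) = 17.034 g.
C = m/V = 17.034/25.101 = 0.67862 g/m³.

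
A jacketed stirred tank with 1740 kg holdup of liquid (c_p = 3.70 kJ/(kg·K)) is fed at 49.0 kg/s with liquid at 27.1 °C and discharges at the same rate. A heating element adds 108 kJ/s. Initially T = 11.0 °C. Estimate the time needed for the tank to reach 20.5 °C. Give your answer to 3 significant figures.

29.9 s

M c_p dT/dt = ṁ c_p (T_in − T) + Q̇.
τ = M/ṁ = 35.510 s; T_ss = T_in + Q̇/(ṁ c_p) = 27.696 °C.
T(t) = T_ss + (T₀ − T_ss) e^(−t/τ). Set T = 20.5:
e^(−t/τ) = (20.5 − 27.696)/(11.0 − 27.696) = 0.43099
t = −35.510 · ln(0.43099) = 29.888 s.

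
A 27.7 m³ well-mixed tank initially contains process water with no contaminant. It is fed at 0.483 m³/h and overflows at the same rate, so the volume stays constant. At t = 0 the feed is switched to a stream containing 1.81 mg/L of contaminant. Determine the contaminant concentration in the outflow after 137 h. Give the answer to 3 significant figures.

1.64 mg/L

Mass balance on the solute (V constant): V dC/dt = Q(C_in − C).
So dC/dt = (C_in − C)/τ with τ = V/Q = 27.7/0.483 = 57.350 h.
Solution: C(t) = C_in + (C₀ − C_in) e^(−t/τ).
C(137) = 1.81 + (0 − 1.81)·e^(−137/57.350) = 1.81 + (-1.8100)·0.091736 = 1.6440 mg/L.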